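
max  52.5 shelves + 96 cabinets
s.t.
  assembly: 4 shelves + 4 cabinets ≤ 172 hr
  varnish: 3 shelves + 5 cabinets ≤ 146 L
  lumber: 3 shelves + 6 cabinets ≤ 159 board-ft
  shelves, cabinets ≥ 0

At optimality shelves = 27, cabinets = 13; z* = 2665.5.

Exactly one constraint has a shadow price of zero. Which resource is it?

assembly: 160/172 (slack 12)
varnish: 146/146 (binding)
lumber: 159/159 (binding)
By complementary slackness, a constraint with positive slack has shadow price 0 → assembly.

assembly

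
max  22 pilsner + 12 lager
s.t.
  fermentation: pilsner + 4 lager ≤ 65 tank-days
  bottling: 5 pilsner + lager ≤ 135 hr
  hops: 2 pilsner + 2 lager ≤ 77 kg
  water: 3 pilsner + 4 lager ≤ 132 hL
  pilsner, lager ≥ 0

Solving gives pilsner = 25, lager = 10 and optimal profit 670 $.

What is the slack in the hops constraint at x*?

7

hops used = 2·25 + 2·10 = 70; slack = 77 − 70 = 7.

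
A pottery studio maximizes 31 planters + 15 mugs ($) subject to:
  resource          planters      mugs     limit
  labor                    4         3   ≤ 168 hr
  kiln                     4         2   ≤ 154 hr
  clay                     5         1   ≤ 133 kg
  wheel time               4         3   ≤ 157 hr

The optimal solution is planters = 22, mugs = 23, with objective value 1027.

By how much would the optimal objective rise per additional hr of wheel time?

Check each constraint at x*: labor 157/168 (slack 11); kiln 134/154 (slack 20); clay 133/133 (tight); wheel time 157/157 (tight).
By complementary slackness, y = 0 for the non-binding constraints.
The binding rows give the dual system: 5·y_clay + 4·y_wheel time = 31 and 1·y_clay + 3·y_wheel time = 15.
This yields shadow prices y_clay = 3, y_wheel time = 4.
Shadow price of wheel time = 4.

4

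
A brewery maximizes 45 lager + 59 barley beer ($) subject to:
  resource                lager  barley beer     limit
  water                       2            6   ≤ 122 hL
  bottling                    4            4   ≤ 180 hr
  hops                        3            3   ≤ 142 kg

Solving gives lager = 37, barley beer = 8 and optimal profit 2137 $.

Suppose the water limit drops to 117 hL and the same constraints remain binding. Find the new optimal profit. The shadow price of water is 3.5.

Δb = -5, so new z* = 2137 + (3.5)·(-5) = 2137 − 17.5 = 2119.5.

2119.5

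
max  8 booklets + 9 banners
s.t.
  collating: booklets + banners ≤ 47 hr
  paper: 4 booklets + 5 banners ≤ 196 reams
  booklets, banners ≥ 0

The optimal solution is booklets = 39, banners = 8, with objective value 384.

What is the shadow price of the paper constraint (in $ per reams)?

Both collating and paper are binding at x*.
The binding rows give the dual system: 1·y_collating + 4·y_paper = 8 and 1·y_collating + 5·y_paper = 9.
This yields shadow prices y_collating = 4, y_paper = 1.
Shadow price of paper = 1.

1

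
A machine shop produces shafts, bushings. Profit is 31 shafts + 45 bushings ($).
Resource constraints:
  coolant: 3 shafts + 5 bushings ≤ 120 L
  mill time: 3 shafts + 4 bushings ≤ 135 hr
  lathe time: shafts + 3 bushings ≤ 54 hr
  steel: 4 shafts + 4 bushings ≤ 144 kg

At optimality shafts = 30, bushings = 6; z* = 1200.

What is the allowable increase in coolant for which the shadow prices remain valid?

Binding constraints: coolant, steel. The basis is B = [[3,5],[4,4]] with det -8.
Per unit increase in coolant, x* moves by d = (-0.5, 0.5).
The basis stays optimal until lathe time becomes binding; allowable increase = 6 L.

6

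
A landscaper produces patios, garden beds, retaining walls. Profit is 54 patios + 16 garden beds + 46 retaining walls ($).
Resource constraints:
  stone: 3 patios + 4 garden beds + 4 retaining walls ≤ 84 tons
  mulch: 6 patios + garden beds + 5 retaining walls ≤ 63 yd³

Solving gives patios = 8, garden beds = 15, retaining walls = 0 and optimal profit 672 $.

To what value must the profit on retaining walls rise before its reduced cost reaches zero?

Both stone and mulch are binding at x*.
The binding rows give the dual system: 3·y_stone + 6·y_mulch = 54 and 4·y_stone + 1·y_mulch = 16.
→ y_stone = 2 and y_mulch = 8.
retaining walls enters the basis when its profit ≥ yᵀa₃ = 2·4 + 8·5 = 48.

48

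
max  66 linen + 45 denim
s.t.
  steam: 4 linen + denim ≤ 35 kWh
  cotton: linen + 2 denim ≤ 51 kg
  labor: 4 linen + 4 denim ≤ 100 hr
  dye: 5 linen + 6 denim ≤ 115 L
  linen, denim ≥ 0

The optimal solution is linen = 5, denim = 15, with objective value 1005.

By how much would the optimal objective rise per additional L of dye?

6

Binding: steam and dye. Non-binding: cotton (16 unused), labor (20 unused).
By complementary slackness, y = 0 for the non-binding constraints.
Dual feasibility on the basic columns requires 4·y_steam + 5·y_dye = 66, 1·y_steam + 6·y_dye = 45.
Solving: y_steam = 9, y_dye = 6.
Shadow price of dye = 6.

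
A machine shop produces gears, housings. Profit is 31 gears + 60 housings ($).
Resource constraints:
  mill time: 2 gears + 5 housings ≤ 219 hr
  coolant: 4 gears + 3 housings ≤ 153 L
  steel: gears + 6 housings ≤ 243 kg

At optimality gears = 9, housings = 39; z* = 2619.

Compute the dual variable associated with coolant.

Check each constraint at x*: mill time 213/219 (slack 6); coolant 153/153 (tight); steel 243/243 (tight).
Slack constraints have shadow price 0 (complementary slackness).
The binding rows give the dual system: 4·y_coolant + 1·y_steel = 31 and 3·y_coolant + 6·y_steel = 60.
Solving: y_coolant = 6, y_steel = 7.
Shadow price of coolant = 6.

6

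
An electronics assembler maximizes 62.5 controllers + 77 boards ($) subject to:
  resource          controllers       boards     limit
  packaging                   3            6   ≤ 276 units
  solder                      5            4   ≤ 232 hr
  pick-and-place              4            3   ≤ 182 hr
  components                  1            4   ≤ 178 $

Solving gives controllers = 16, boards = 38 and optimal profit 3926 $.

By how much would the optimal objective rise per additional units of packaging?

7.5

Binding: packaging and solder. Non-binding: pick-and-place (4 unused), components (10 unused).
By complementary slackness, y = 0 for the non-binding constraints.
From A_Bᵀ y = c: 3·y_packaging + 5·y_solder = 62.5; 6·y_packaging + 4·y_solder = 77.
→ y_packaging = 7.5 and y_solder = 8.
Shadow price of packaging = 7.5.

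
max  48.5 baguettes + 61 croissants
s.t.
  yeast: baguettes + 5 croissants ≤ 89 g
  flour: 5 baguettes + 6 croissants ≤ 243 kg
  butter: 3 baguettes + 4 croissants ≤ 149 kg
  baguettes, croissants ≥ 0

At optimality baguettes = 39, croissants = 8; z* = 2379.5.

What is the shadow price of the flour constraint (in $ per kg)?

At the optimum: yeast uses 79 of 89 (slack = 10); flour uses 243 of 243 (binding); butter uses 149 of 149 (binding).
By complementary slackness, y = 0 for the non-binding constraint.
The binding rows give the dual system: 5·y_flour + 3·y_butter = 48.5 and 6·y_flour + 4·y_butter = 61.
This yields shadow prices y_flour = 5.5, y_butter = 7.
Shadow price of flour = 5.5.

5.5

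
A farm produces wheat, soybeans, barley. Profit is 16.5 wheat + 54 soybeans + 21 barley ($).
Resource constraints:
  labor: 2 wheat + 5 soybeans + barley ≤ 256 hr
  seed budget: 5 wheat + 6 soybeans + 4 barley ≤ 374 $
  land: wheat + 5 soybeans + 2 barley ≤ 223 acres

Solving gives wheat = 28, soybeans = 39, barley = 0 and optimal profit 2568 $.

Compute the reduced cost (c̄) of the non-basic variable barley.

Check each constraint at x*: labor 251/256 (slack 5); seed budget 374/374 (tight); land 223/223 (tight).
Since labor is not tight, its dual is 0.
The binding rows give the dual system: 5·y_seed budget + 1·y_land = 16.5 and 6·y_seed budget + 5·y_land = 54.
→ y_seed budget = 1.5 and y_land = 9.
Reduced cost of barley: c₃ − yᵀa₃ = 21 − (1.5·4 + 9·2) = 21 − 24 = -3.

-3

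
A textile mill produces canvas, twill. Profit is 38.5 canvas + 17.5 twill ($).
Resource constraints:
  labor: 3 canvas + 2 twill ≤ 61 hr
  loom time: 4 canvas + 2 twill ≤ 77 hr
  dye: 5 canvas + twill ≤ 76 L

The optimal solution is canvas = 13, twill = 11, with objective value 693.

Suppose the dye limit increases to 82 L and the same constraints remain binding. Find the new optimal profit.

714

Check each constraint at x*: labor 61/61 (tight); loom time 74/77 (slack 3); dye 76/76 (tight).
Slack constraints have shadow price 0 (complementary slackness).
The binding rows give the dual system: 3·y_labor + 5·y_dye = 38.5 and 2·y_labor + 1·y_dye = 17.5.
→ y_labor = 7 and y_dye = 3.5.
Δz = y_dye·Δb = 3.5 × (6) = 21, so new z* = 693 + 21 = 714.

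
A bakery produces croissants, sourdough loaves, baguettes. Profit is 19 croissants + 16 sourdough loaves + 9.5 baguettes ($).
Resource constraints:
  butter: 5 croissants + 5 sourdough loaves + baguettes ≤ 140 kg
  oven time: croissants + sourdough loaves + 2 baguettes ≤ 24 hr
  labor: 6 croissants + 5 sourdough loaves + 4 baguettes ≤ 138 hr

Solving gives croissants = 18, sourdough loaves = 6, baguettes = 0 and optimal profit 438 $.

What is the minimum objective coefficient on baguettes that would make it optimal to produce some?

14

At the optimum: butter uses 120 of 140 (slack = 20); oven time uses 24 of 24 (binding); labor uses 138 of 138 (binding).
Slack constraints have shadow price 0 (complementary slackness).
From A_Bᵀ y = c: 1·y_oven time + 6·y_labor = 19; 1·y_oven time + 5·y_labor = 16.
This yields shadow prices y_oven time = 1, y_labor = 3.
baguettes enters the basis when its profit ≥ yᵀa₃ = 1·2 + 3·4 = 14.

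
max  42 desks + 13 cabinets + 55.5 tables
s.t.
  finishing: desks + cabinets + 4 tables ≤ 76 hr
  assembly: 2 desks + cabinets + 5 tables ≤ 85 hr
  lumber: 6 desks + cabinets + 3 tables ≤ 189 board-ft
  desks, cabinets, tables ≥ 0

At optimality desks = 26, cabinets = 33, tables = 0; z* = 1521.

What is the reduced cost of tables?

Binding: assembly and lumber. Non-binding: finishing (17 unused).
Slack constraints have shadow price 0 (complementary slackness).
The binding rows give the dual system: 2·y_assembly + 6·y_lumber = 42 and 1·y_assembly + 1·y_lumber = 13.
→ y_assembly = 9 and y_lumber = 4.
Reduced cost of tables: c₃ − yᵀa₃ = 55.5 − (9·5 + 4·3) = 55.5 − 57 = -1.5.

-1.5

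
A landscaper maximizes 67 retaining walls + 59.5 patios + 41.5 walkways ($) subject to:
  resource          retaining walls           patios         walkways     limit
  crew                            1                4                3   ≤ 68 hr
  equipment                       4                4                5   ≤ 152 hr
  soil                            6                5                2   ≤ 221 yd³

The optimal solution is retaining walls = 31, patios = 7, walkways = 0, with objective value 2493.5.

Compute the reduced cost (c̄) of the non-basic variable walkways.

-1

At the optimum: crew uses 59 of 68 (slack = 9); equipment uses 152 of 152 (binding); soil uses 221 of 221 (binding).
Since crew is not tight, its dual is 0.
From A_Bᵀ y = c: 4·y_equipment + 6·y_soil = 67; 4·y_equipment + 5·y_soil = 59.5.
This yields shadow prices y_equipment = 5.5, y_soil = 7.5.
Reduced cost of walkways: c₃ − yᵀa₃ = 41.5 − (5.5·5 + 7.5·2) = 41.5 − 42.5 = -1.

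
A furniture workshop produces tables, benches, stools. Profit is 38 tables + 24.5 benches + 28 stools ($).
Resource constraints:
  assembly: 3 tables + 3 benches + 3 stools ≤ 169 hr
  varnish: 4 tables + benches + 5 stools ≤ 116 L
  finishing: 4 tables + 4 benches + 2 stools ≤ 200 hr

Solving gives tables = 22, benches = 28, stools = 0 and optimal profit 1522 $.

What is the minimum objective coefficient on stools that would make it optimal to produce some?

32.5

Binding: varnish and finishing. Non-binding: assembly (19 unused).
Slack constraints have shadow price 0 (complementary slackness).
The binding rows give the dual system: 4·y_varnish + 4·y_finishing = 38 and 1·y_varnish + 4·y_finishing = 24.5.
→ y_varnish = 4.5 and y_finishing = 5.
stools enters the basis when its profit ≥ yᵀa₃ = 4.5·5 + 5·2 = 32.5.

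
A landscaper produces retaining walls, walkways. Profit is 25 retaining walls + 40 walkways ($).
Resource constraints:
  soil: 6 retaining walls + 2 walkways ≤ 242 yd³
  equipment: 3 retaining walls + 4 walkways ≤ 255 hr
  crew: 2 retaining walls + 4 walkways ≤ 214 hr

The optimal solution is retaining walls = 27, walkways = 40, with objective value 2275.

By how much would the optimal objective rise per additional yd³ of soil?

1

Binding: soil and crew. Non-binding: equipment (14 unused).
By complementary slackness, y = 0 for the non-binding constraint.
From A_Bᵀ y = c: 6·y_soil + 2·y_crew = 25; 2·y_soil + 4·y_crew = 40.
→ y_soil = 1 and y_crew = 9.5.
Shadow price of soil = 1.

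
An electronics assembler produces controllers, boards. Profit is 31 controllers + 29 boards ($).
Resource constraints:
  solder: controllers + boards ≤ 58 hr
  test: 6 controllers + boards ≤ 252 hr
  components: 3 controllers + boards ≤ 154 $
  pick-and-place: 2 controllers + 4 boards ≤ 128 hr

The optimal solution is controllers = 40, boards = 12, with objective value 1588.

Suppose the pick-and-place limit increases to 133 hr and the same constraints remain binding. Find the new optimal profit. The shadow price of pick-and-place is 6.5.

Δb = 5, so new z* = 1588 + (6.5)·(5) = 1588 + 32.5 = 1620.5.

1620.5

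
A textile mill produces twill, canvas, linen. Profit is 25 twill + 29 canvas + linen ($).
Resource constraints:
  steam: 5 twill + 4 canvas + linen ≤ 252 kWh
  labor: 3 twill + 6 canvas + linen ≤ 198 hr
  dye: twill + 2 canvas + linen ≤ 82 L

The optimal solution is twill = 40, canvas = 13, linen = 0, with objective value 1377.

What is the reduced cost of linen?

-5

Binding: steam and labor. Non-binding: dye (16 unused).
By complementary slackness, y = 0 for the non-binding constraint.
Dual feasibility on the basic columns requires 5·y_steam + 3·y_labor = 25, 4·y_steam + 6·y_labor = 29.
Solving: y_steam = 3.5, y_labor = 2.5.
Reduced cost of linen: c₃ − yᵀa₃ = 1 − (3.5·1 + 2.5·1) = 1 − 6 = -5.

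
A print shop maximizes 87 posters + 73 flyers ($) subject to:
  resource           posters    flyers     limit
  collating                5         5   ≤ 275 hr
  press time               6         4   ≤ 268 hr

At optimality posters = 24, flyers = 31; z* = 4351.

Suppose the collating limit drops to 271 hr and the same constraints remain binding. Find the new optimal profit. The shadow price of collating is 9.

Δb = -4, so new z* = 4351 + (9)·(-4) = 4351 − 36 = 4315.

4315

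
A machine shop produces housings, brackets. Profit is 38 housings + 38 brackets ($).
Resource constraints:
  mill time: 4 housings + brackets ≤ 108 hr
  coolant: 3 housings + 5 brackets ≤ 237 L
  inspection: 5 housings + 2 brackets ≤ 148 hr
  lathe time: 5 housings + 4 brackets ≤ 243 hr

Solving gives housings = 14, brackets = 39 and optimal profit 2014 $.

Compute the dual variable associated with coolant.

6

Binding: coolant and inspection. Non-binding: mill time (13 unused), lathe time (17 unused).
By complementary slackness, y = 0 for the non-binding constraints.
From A_Bᵀ y = c: 3·y_coolant + 5·y_inspection = 38; 5·y_coolant + 2·y_inspection = 38.
→ y_coolant = 6 and y_inspection = 4.
Shadow price of coolant = 6.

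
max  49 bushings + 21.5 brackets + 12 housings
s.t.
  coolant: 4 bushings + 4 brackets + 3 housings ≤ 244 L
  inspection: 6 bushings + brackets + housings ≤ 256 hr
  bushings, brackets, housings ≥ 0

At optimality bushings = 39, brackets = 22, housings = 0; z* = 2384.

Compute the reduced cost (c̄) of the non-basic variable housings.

-5.5

Both coolant and inspection are binding at x*.
From A_Bᵀ y = c: 4·y_coolant + 6·y_inspection = 49; 4·y_coolant + 1·y_inspection = 21.5.
This yields shadow prices y_coolant = 4, y_inspection = 5.5.
Reduced cost of housings: c₃ − yᵀa₃ = 12 − (4·3 + 5.5·1) = 12 − 17.5 = -5.5.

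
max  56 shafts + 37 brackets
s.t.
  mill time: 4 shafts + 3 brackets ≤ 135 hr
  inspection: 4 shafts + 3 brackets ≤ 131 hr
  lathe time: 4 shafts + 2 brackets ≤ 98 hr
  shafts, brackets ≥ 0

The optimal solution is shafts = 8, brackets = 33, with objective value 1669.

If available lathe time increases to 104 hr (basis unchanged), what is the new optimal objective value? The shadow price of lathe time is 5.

Δb = 6, so new z* = 1669 + (5)·(6) = 1669 + 30 = 1699.

1699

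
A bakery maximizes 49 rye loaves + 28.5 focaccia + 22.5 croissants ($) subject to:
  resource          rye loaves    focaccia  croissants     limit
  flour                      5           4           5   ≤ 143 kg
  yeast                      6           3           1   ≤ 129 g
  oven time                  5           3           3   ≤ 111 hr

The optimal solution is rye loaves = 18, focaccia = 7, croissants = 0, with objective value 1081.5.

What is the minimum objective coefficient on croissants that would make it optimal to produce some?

25.5

Binding: yeast and oven time. Non-binding: flour (25 unused).
Slack constraints have shadow price 0 (complementary slackness).
The binding rows give the dual system: 6·y_yeast + 5·y_oven time = 49 and 3·y_yeast + 3·y_oven time = 28.5.
This yields shadow prices y_yeast = 1.5, y_oven time = 8.
croissants enters the basis when its profit ≥ yᵀa₃ = 1.5·1 + 8·3 = 25.5.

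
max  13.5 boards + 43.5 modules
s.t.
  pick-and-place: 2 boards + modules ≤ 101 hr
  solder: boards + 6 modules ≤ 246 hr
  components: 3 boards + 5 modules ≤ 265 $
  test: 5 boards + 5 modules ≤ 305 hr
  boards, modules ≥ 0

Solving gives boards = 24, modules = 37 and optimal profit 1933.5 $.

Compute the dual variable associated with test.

Binding: solder and test. Non-binding: pick-and-place (16 unused), components (8 unused).
Slack constraints have shadow price 0 (complementary slackness).
Dual feasibility on the basic columns requires 1·y_solder + 5·y_test = 13.5, 6·y_solder + 5·y_test = 43.5.
Solving: y_solder = 6, y_test = 1.5.
Shadow price of test = 1.5.

1.5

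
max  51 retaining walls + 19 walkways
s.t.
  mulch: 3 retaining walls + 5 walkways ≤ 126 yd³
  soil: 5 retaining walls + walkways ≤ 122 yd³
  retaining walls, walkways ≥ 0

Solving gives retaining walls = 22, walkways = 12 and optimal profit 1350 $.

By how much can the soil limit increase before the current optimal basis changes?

Binding constraints: mulch, soil. The basis is B = [[3,5],[5,1]] with det -22.
Per unit increase in soil, x* moves by d = (0.2273, -0.1364).
The basis stays optimal until walkways reaches 0; allowable increase = 88 yd³.

88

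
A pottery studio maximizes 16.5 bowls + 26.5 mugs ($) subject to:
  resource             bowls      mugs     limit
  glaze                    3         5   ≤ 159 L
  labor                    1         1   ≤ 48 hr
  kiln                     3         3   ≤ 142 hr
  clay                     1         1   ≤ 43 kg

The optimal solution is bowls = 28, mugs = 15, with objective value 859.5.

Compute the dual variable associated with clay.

1.5

At the optimum: glaze uses 159 of 159 (binding); labor uses 43 of 48 (slack = 5); kiln uses 129 of 142 (slack = 13); clay uses 43 of 43 (binding).
Since labor, kiln are not tight, their duals are 0.
Dual feasibility on the basic columns requires 3·y_glaze + 1·y_clay = 16.5, 5·y_glaze + 1·y_clay = 26.5.
This yields shadow prices y_glaze = 5, y_clay = 1.5.
Shadow price of clay = 1.5.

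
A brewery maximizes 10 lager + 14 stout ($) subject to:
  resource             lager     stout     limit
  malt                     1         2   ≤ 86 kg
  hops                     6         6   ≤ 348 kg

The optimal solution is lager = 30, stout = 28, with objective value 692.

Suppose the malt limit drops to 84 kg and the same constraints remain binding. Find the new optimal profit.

Both malt and hops are binding at x*.
From A_Bᵀ y = c: 1·y_malt + 6·y_hops = 10; 2·y_malt + 6·y_hops = 14.
→ y_malt = 4 and y_hops = 1.
Δz = y_malt·Δb = 4 × (-2) = -8, so new z* = 692 − 8 = 684.

684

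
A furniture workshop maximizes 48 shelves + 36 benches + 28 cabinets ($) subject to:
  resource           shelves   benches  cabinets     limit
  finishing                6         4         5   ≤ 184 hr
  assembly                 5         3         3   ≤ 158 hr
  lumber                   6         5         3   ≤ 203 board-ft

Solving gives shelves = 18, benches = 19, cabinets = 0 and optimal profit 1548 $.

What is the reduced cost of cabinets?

Binding: finishing and lumber. Non-binding: assembly (11 unused).
Since assembly is not tight, its dual is 0.
Dual feasibility on the basic columns requires 6·y_finishing + 6·y_lumber = 48, 4·y_finishing + 5·y_lumber = 36.
→ y_finishing = 4 and y_lumber = 4.
Reduced cost of cabinets: c₃ − yᵀa₃ = 28 − (4·5 + 4·3) = 28 − 32 = -4.

-4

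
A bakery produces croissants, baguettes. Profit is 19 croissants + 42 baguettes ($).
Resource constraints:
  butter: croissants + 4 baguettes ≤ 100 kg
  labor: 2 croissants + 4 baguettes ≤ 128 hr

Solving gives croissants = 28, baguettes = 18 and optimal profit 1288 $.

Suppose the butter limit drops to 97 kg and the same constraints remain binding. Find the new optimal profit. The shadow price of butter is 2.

Δb = -3, so new z* = 1288 + (2)·(-3) = 1288 − 6 = 1282.

1282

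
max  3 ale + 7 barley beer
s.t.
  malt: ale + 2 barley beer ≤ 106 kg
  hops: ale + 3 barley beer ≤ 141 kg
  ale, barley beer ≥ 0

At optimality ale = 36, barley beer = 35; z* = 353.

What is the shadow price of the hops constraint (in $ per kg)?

Check each constraint at x*: malt 106/106 (tight); hops 141/141 (tight).
Dual feasibility on the basic columns requires 1·y_malt + 1·y_hops = 3, 2·y_malt + 3·y_hops = 7.
This yields shadow prices y_malt = 2, y_hops = 1.
Shadow price of hops = 1.

1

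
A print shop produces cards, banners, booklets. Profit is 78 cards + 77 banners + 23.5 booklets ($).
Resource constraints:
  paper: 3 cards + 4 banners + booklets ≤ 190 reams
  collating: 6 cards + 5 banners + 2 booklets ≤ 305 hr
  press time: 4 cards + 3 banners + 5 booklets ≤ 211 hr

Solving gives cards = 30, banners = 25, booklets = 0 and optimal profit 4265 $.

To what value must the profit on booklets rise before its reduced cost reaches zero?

Check each constraint at x*: paper 190/190 (tight); collating 305/305 (tight); press time 195/211 (slack 16).
By complementary slackness, y = 0 for the non-binding constraint.
Dual feasibility on the basic columns requires 3·y_paper + 6·y_collating = 78, 4·y_paper + 5·y_collating = 77.
Solving: y_paper = 8, y_collating = 9.
booklets enters the basis when its profit ≥ yᵀa₃ = 8·1 + 9·2 = 26.

26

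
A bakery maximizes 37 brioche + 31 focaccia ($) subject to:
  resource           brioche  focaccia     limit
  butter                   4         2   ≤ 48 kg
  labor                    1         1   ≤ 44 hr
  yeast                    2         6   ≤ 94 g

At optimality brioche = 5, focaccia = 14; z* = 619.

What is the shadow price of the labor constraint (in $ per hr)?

0

Binding: butter and yeast. Non-binding: labor (25 unused).
By complementary slackness, y = 0 for the non-binding constraint.
The binding rows give the dual system: 4·y_butter + 2·y_yeast = 37 and 2·y_butter + 6·y_yeast = 31.
Solving: y_butter = 8, y_yeast = 2.5.
Shadow price of labor = 0.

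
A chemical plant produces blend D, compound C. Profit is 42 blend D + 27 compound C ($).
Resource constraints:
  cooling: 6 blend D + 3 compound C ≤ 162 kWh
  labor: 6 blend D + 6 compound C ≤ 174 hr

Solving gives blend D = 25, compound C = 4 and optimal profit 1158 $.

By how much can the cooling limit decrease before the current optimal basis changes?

Binding constraints: cooling, labor. The basis is B = [[6,3],[6,6]] with det 18.
Per unit decrease in cooling, x* moves by d = (-0.3333, 0.3333).
The basis stays optimal until blend D reaches 0; allowable decrease = 75 kWh.

75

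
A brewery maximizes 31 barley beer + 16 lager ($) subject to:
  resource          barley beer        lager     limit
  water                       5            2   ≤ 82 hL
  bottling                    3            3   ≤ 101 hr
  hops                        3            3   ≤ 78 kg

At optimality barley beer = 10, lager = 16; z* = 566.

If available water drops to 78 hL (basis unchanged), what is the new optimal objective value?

Binding: water and hops. Non-binding: bottling (23 unused).
Slack constraints have shadow price 0 (complementary slackness).
Dual feasibility on the basic columns requires 5·y_water + 3·y_hops = 31, 2·y_water + 3·y_hops = 16.
Solving: y_water = 5, y_hops = 2.
Δz = y_water·Δb = 5 × (-4) = -20, so new z* = 566 − 20 = 546.

546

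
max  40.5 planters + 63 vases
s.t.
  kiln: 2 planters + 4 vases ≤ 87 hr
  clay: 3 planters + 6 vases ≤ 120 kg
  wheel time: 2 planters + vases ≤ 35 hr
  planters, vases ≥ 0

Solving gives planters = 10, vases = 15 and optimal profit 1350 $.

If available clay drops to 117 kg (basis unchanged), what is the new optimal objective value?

At the optimum: kiln uses 80 of 87 (slack = 7); clay uses 120 of 120 (binding); wheel time uses 35 of 35 (binding).
Since kiln is not tight, its dual is 0.
From A_Bᵀ y = c: 3·y_clay + 2·y_wheel time = 40.5; 6·y_clay + 1·y_wheel time = 63.
Solving: y_clay = 9.5, y_wheel time = 6.
Δz = y_clay·Δb = 9.5 × (-3) = -28.5, so new z* = 1350 − 28.5 = 1321.5.

1321.5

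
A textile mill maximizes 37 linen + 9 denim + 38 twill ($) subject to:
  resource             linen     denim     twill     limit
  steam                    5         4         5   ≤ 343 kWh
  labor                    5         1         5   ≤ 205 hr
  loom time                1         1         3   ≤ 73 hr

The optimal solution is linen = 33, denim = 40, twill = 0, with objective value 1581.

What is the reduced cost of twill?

Check each constraint at x*: steam 325/343 (slack 18); labor 205/205 (tight); loom time 73/73 (tight).
By complementary slackness, y = 0 for the non-binding constraint.
The binding rows give the dual system: 5·y_labor + 1·y_loom time = 37 and 1·y_labor + 1·y_loom time = 9.
→ y_labor = 7 and y_loom time = 2.
Reduced cost of twill: c₃ − yᵀa₃ = 38 − (7·5 + 2·3) = 38 − 41 = -3.

-3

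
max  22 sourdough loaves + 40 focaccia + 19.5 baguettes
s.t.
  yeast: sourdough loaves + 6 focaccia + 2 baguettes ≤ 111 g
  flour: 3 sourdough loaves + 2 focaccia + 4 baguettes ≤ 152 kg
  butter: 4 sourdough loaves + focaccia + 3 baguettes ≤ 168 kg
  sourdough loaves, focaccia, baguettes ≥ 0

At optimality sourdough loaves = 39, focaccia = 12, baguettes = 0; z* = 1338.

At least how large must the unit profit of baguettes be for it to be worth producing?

Check each constraint at x*: yeast 111/111 (tight); flour 141/152 (slack 11); butter 168/168 (tight).
Since flour is not tight, its dual is 0.
The binding rows give the dual system: 1·y_yeast + 4·y_butter = 22 and 6·y_yeast + 1·y_butter = 40.
Solving: y_yeast = 6, y_butter = 4.
baguettes enters the basis when its profit ≥ yᵀa₃ = 6·2 + 4·3 = 24.

24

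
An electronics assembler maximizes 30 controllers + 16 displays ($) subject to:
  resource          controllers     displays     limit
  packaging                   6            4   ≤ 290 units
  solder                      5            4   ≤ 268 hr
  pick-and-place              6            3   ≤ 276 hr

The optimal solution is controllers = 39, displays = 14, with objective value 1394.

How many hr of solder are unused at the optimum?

17

solder used = 5·39 + 4·14 = 251; slack = 268 − 251 = 17.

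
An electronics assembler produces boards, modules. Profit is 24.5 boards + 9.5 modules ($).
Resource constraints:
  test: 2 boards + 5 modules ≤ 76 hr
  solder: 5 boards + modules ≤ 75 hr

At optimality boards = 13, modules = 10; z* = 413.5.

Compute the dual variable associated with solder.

4.5

Both test and solder are binding at x*.
The binding rows give the dual system: 2·y_test + 5·y_solder = 24.5 and 5·y_test + 1·y_solder = 9.5.
→ y_test = 1 and y_solder = 4.5.
Shadow price of solder = 4.5.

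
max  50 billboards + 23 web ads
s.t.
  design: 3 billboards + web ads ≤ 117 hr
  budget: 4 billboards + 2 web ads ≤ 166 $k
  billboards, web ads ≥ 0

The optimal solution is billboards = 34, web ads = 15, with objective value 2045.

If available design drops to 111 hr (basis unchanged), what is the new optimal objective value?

Check each constraint at x*: design 117/117 (tight); budget 166/166 (tight).
Dual feasibility on the basic columns requires 3·y_design + 4·y_budget = 50, 1·y_design + 2·y_budget = 23.
Solving: y_design = 4, y_budget = 9.5.
Δz = y_design·Δb = 4 × (-6) = -24, so new z* = 2045 − 24 = 2021.

2021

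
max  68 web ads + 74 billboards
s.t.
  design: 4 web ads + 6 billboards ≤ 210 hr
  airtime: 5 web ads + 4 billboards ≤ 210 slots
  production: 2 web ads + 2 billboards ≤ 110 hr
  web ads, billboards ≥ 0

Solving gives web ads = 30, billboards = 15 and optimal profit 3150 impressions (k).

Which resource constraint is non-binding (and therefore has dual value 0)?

design: 210/210 (binding)
airtime: 210/210 (binding)
production: 90/110 (slack 20)
By complementary slackness, a constraint with positive slack has shadow price 0 → production.

production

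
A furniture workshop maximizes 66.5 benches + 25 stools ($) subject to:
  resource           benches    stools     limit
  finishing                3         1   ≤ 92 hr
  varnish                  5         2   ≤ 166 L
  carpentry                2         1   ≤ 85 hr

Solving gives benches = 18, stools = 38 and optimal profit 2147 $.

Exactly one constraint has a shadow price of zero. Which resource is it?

finishing: 92/92 (binding)
varnish: 166/166 (binding)
carpentry: 74/85 (slack 11)
By complementary slackness, a constraint with positive slack has shadow price 0 → carpentry.

carpentry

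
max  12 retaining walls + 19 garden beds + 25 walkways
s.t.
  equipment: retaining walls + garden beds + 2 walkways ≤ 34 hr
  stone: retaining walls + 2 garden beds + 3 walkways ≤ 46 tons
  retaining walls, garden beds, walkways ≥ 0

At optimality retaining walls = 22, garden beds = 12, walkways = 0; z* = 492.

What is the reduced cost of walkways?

Both equipment and stone are binding at x*.
Dual feasibility on the basic columns requires 1·y_equipment + 1·y_stone = 12, 1·y_equipment + 2·y_stone = 19.
Solving: y_equipment = 5, y_stone = 7.
Reduced cost of walkways: c₃ − yᵀa₃ = 25 − (5·2 + 7·3) = 25 − 31 = -6.

-6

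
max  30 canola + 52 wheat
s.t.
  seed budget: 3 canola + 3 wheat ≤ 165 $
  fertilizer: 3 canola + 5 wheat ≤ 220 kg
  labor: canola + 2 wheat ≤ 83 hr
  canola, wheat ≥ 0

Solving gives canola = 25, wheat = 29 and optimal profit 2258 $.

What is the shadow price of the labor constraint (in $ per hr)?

6

At the optimum: seed budget uses 162 of 165 (slack = 3); fertilizer uses 220 of 220 (binding); labor uses 83 of 83 (binding).
Slack constraints have shadow price 0 (complementary slackness).
Dual feasibility on the basic columns requires 3·y_fertilizer + 1·y_labor = 30, 5·y_fertilizer + 2·y_labor = 52.
This yields shadow prices y_fertilizer = 8, y_labor = 6.
Shadow price of labor = 6.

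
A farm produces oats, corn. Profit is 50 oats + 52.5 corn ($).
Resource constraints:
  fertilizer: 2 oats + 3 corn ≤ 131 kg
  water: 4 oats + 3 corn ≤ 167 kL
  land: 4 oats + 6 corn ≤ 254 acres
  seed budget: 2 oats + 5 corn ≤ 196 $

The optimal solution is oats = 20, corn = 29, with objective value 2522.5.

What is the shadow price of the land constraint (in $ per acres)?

5

Binding: water and land. Non-binding: fertilizer (4 unused), seed budget (11 unused).
Since fertilizer, seed budget are not tight, their duals are 0.
From A_Bᵀ y = c: 4·y_water + 4·y_land = 50; 3·y_water + 6·y_land = 52.5.
→ y_water = 7.5 and y_land = 5.
Shadow price of land = 5.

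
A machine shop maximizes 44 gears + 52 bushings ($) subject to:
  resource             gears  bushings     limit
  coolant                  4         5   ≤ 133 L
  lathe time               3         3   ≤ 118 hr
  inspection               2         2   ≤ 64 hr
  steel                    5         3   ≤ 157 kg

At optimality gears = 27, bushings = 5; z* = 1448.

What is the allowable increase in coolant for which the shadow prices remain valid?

27

Binding constraints: coolant, inspection. The basis is B = [[4,5],[2,2]] with det -2.
Per unit increase in coolant, x* moves by d = (-1, 1).
The basis stays optimal until gears reaches 0; allowable increase = 27 L.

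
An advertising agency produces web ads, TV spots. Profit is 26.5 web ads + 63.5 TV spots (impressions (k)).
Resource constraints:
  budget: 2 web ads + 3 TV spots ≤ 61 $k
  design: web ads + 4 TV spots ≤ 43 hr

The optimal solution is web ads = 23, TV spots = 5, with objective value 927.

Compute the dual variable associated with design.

9.5

Both budget and design are binding at x*.
The binding rows give the dual system: 2·y_budget + 1·y_design = 26.5 and 3·y_budget + 4·y_design = 63.5.
This yields shadow prices y_budget = 8.5, y_design = 9.5.
Shadow price of design = 9.5.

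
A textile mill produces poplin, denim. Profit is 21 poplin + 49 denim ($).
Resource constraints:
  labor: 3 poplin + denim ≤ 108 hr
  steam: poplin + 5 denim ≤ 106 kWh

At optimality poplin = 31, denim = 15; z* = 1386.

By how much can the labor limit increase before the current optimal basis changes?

210

Binding constraints: labor, steam. The basis is B = [[3,1],[1,5]] with det 14.
Per unit increase in labor, x* moves by d = (0.3571, -0.0714).
The basis stays optimal until denim reaches 0; allowable increase = 210 hr.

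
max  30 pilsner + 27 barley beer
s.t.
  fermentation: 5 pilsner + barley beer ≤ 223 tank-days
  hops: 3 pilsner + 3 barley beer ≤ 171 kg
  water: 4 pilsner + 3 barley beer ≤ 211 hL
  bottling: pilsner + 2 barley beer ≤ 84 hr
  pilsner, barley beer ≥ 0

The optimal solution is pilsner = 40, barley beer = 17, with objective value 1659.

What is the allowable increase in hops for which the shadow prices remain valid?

6

Binding constraints: hops, water. The basis is B = [[3,3],[4,3]] with det -3.
Per unit increase in hops, x* moves by d = (-1, 1.3333).
The basis stays optimal until bottling becomes binding; allowable increase = 6 kg.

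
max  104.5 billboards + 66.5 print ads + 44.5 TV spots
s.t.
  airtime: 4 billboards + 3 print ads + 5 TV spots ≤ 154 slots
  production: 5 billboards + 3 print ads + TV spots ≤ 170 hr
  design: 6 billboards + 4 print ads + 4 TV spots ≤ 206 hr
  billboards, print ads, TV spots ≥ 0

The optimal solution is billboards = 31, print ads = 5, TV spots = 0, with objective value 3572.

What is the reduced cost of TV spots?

At the optimum: airtime uses 139 of 154 (slack = 15); production uses 170 of 170 (binding); design uses 206 of 206 (binding).
By complementary slackness, y = 0 for the non-binding constraint.
From A_Bᵀ y = c: 5·y_production + 6·y_design = 104.5; 3·y_production + 4·y_design = 66.5.
This yields shadow prices y_production = 9.5, y_design = 9.5.
Reduced cost of TV spots: c₃ − yᵀa₃ = 44.5 − (9.5·1 + 9.5·4) = 44.5 − 47.5 = -3.

-3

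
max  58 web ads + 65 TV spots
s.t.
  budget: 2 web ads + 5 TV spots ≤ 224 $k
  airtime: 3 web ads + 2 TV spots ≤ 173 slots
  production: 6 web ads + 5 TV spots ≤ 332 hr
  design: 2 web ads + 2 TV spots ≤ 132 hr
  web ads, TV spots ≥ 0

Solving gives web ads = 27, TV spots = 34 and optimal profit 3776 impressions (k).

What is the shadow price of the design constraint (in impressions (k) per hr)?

Binding: budget and production. Non-binding: airtime (24 unused), design (10 unused).
Slack constraints have shadow price 0 (complementary slackness).
From A_Bᵀ y = c: 2·y_budget + 6·y_production = 58; 5·y_budget + 5·y_production = 65.
→ y_budget = 5 and y_production = 8.
Shadow price of design = 0.

0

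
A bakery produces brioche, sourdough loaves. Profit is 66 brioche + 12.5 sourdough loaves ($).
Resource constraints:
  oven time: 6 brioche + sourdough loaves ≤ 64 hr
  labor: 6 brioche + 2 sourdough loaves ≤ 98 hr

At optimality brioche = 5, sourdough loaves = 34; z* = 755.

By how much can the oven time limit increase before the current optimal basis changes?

34

Binding constraints: oven time, labor. The basis is B = [[6,1],[6,2]] with det 6.
Per unit increase in oven time, x* moves by d = (0.3333, -1).
The basis stays optimal until sourdough loaves reaches 0; allowable increase = 34 hr.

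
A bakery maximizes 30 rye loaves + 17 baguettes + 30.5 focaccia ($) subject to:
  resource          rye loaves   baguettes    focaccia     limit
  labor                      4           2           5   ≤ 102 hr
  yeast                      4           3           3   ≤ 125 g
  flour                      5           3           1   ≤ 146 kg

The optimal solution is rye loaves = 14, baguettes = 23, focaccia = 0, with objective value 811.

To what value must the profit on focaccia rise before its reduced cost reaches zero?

Binding: labor and yeast. Non-binding: flour (7 unused).
Since flour is not tight, its dual is 0.
Dual feasibility on the basic columns requires 4·y_labor + 4·y_yeast = 30, 2·y_labor + 3·y_yeast = 17.
Solving: y_labor = 5.5, y_yeast = 2.
focaccia enters the basis when its profit ≥ yᵀa₃ = 5.5·5 + 2·3 = 33.5.

33.5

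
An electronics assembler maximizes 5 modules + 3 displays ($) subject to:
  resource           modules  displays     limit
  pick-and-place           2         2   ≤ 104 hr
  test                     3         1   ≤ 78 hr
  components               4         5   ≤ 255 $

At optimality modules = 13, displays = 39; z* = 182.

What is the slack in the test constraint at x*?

test used = 3·13 + 1·39 = 78; slack = 78 − 78 = 0.

0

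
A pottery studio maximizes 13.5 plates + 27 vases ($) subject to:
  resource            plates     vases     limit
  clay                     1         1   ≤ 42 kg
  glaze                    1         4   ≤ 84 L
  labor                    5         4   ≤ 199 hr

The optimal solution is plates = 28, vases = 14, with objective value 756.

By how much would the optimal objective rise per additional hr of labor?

0

Binding: clay and glaze. Non-binding: labor (3 unused).
Slack constraints have shadow price 0 (complementary slackness).
From A_Bᵀ y = c: 1·y_clay + 1·y_glaze = 13.5; 1·y_clay + 4·y_glaze = 27.
Solving: y_clay = 9, y_glaze = 4.5.
Shadow price of labor = 0.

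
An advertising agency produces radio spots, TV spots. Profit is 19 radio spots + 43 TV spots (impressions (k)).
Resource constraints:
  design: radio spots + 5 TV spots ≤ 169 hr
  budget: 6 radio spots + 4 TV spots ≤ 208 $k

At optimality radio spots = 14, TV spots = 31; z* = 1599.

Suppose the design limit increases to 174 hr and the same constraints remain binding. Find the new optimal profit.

At the optimum: design uses 169 of 169 (binding); budget uses 208 of 208 (binding).
The binding rows give the dual system: 1·y_design + 6·y_budget = 19 and 5·y_design + 4·y_budget = 43.
This yields shadow prices y_design = 7, y_budget = 2.
Δz = y_design·Δb = 7 × (5) = 35, so new z* = 1599 + 35 = 1634.

1634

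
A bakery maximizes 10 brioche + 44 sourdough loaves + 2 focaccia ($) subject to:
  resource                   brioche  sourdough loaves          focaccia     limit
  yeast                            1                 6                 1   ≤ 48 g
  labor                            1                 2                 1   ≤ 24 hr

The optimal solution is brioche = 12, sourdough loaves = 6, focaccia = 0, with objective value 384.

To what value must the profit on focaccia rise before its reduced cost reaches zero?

At the optimum: yeast uses 48 of 48 (binding); labor uses 24 of 24 (binding).
The binding rows give the dual system: 1·y_yeast + 1·y_labor = 10 and 6·y_yeast + 2·y_labor = 44.
This yields shadow prices y_yeast = 6, y_labor = 4.
focaccia enters the basis when its profit ≥ yᵀa₃ = 6·1 + 4·1 = 10.

10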